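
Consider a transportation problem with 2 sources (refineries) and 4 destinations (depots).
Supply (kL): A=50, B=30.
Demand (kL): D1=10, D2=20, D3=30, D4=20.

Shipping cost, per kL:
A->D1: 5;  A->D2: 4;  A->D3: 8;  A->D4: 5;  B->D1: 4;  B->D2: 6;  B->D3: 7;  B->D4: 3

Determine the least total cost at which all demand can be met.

420

Optimal allocation:
  A to D1: 10 × 5 = 50
  A to D2: 20 × 4 = 80
  A to D3: 20 × 8 = 160
  B to D3: 10 × 7 = 70
  B to D4: 20 × 3 = 60
Total = 50 + 80 + 160 + 70 + 60 = 420.
(Supply check: A ships 50; B ships 30.)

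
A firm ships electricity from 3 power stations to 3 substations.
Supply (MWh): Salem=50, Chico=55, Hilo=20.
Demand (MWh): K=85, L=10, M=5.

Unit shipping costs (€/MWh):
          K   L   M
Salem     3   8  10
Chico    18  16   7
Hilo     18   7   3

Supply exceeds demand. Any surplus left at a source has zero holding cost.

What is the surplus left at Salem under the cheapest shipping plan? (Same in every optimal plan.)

An optimal plan:
  Salem→K: 50 × €3 = €150
  Chico→K: 35 × €18 = €630
  Hilo→L: 10 × €7 = €70
  Hilo→M: 5 × €3 = €15
Total cost = €865.
Salem ships 50 of its 50, leaving 0.

0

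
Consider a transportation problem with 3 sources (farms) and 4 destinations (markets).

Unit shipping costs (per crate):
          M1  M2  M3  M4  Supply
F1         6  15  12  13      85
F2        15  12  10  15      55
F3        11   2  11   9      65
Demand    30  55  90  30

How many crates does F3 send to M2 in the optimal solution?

55

Optimal shipments:
  F1–M1: 30 crates
  F1–M3: 35 crates
  F1–M4: 20 crates
  F2–M3: 55 crates
  F3–M2: 55 crates
  F3–M4: 10 crates
Total cost = 1610.
So F3→M2 carries 55 crates.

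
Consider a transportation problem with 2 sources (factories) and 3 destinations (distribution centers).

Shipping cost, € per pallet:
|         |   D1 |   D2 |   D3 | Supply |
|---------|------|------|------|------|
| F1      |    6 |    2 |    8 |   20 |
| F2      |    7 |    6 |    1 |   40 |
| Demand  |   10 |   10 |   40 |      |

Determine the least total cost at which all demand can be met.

An optimal shipping plan:
  F1->D1: 10 × €6 = €60
  F1->D2: 10 × €2 = €20
  F2->D3: 40 × €1 = €40
Total = 60 + 20 + 40 = €120.

120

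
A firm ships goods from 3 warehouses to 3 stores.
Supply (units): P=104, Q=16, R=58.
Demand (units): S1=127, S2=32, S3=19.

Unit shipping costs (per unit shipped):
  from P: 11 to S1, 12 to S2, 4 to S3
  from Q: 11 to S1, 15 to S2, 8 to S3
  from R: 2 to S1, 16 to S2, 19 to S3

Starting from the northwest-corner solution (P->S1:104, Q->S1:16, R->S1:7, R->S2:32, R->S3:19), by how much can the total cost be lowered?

Current plan cost = 104·11 + 16·11 + 7·2 + 32·16 + 19·19 = 2207.
Optimal plan:
  P->S1: 53 × 11 = 583
  P->S2: 32 × 12 = 384
  P->S3: 19 × 4 = 76
  Q->S1: 16 × 11 = 176
  R->S1: 58 × 2 = 116
Optimal cost = 1335.
Saving = 2207 − 1335 = 872.

872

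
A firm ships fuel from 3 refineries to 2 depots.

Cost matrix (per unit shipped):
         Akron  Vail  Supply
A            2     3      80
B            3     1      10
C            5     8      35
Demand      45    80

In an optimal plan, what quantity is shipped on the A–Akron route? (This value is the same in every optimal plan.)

Solving gives:
  A–Akron: 10 kL
  A–Vail: 70 kL
  B–Vail: 10 kL
  C–Akron: 35 kL
Total cost = 415.
So A→Akron carries 10 kL.

10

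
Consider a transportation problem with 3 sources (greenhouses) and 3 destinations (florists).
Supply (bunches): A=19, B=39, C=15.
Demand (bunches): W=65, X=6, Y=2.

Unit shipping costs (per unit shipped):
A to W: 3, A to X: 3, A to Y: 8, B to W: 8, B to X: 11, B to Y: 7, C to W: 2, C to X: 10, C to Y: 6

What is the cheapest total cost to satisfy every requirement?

397

An optimal shipping plan:
  A–W: 13 × 3 = 39
  A–X: 6 × 3 = 18
  B–W: 37 × 8 = 296
  B–Y: 2 × 7 = 14
  C–W: 15 × 2 = 30
Total = 39 + 18 + 296 + 14 + 30 = 397.
(Supply check: A ships 19; B ships 39; C ships 15.)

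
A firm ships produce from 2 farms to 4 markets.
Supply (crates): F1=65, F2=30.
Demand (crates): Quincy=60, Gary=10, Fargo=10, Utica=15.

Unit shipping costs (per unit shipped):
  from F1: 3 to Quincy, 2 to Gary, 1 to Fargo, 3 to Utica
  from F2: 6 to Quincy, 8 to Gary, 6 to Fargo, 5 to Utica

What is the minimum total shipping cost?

330

Optimal allocation:
  F1→Quincy: 45 crates
  F1→Gary: 10 crates
  F1→Fargo: 10 crates
  F2→Quincy: 15 crates
  F2→Utica: 15 crates
Total cost = 330.
(Supply check: F1 ships 65; F2 ships 30.)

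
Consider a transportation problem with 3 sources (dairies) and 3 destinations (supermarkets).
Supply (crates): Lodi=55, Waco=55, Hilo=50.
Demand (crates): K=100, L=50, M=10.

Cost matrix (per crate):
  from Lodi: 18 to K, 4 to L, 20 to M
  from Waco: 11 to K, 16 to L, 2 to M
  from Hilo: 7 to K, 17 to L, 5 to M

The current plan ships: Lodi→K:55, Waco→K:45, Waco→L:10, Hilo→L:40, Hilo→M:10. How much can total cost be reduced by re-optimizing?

1220

Current plan cost = 55·18 + 45·11 + 10·16 + 40·17 + 10·5 = 2375.
Optimal plan:
  Lodi to K: 5 × 18 = 90
  Lodi to L: 50 × 4 = 200
  Waco to K: 45 × 11 = 495
  Waco to M: 10 × 2 = 20
  Hilo to K: 50 × 7 = 350
Optimal cost = 1155.
Saving = 2375 − 1155 = 1220.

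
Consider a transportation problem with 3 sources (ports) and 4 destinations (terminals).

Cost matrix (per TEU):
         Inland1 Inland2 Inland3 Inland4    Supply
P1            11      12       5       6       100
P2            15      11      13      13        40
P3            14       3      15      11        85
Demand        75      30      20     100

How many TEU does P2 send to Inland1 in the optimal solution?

40

Solving gives:
  P1–Inland3: 20 TEU
  P1–Inland4: 80 TEU
  P2–Inland1: 40 TEU
  P3–Inland1: 35 TEU
  P3–Inland2: 30 TEU
  P3–Inland4: 20 TEU
Total cost = 1980.
So P2→Inland1 carries 40 TEU.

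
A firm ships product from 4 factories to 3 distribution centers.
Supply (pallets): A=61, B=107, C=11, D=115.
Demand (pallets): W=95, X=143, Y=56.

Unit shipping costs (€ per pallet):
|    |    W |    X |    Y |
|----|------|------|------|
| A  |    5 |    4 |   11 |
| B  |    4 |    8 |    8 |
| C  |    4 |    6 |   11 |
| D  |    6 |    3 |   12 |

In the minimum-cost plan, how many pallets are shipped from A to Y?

Solving gives:
  A->W: 33 pallets
  A->X: 28 pallets
  B->W: 51 pallets
  B->Y: 56 pallets
  C->W: 11 pallets
  D->X: 115 pallets
Total cost = €1318.
The route A→Y is not used.

0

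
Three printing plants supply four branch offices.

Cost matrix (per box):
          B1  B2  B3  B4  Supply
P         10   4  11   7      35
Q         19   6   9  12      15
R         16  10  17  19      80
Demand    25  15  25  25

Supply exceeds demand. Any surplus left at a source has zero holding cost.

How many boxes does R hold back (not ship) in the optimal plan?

40

Minimum-cost shipments:
  P->B2: 10 × 4 = 40
  P->B4: 25 × 7 = 175
  Q->B3: 15 × 9 = 135
  R->B1: 25 × 16 = 400
  R->B2: 5 × 10 = 50
  R->B3: 10 × 17 = 170
Total cost = 970.
R ships 40 of its 80, leaving 40.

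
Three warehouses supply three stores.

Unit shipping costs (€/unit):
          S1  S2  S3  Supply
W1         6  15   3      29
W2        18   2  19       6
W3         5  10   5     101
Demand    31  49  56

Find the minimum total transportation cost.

819

A cheapest plan:
  W1–S3: 29 × €3 = €87
  W2–S2: 6 × €2 = €12
  W3–S1: 31 × €5 = €155
  W3–S2: 43 × €10 = €430
  W3–S3: 27 × €5 = €135
Total = 87 + 12 + 155 + 430 + 135 = €819.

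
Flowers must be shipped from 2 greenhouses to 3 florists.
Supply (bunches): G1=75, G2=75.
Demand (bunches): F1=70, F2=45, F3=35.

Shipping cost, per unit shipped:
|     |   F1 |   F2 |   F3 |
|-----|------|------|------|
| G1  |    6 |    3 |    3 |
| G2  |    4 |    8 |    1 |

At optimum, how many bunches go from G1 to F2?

45

The minimum-cost plan:
  G1->F1: 30 × 6 = 180
  G1->F2: 45 × 3 = 135
  G2->F1: 40 × 4 = 160
  G2->F3: 35 × 1 = 35
Total cost = 510.
So G1→F2 carries 45 bunches.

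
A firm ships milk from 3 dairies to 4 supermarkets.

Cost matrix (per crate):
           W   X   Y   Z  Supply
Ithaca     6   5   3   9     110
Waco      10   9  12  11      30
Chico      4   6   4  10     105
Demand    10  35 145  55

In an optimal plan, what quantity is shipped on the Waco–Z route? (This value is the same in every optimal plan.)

30

Solving gives:
  Ithaca→X: 35 × 5 = 175
  Ithaca→Y: 50 × 3 = 150
  Ithaca→Z: 25 × 9 = 225
  Waco→Z: 30 × 11 = 330
  Chico→W: 10 × 4 = 40
  Chico→Y: 95 × 4 = 380
Total cost = 1300.
So Waco→Z carries 30 crates.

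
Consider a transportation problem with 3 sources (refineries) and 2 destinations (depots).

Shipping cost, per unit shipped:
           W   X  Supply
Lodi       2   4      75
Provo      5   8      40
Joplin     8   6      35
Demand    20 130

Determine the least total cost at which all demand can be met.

770

A cheapest plan:
  Lodi->X: 75 × 4 = 300
  Provo->W: 20 × 5 = 100
  Provo->X: 20 × 8 = 160
  Joplin->X: 35 × 6 = 210
Total = 300 + 100 + 160 + 210 = 770.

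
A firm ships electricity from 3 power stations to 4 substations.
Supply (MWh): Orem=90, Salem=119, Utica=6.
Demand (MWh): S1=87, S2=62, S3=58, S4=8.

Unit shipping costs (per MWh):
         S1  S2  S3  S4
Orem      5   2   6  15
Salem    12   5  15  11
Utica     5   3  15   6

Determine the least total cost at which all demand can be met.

Optimal allocation:
  Orem→S1: 32 × 5 = 160
  Orem→S3: 58 × 6 = 348
  Salem→S1: 49 × 12 = 588
  Salem→S2: 62 × 5 = 310
  Salem→S4: 8 × 11 = 88
  Utica→S1: 6 × 5 = 30
Total = 160 + 348 + 588 + 310 + 88 + 30 = 1524.

1524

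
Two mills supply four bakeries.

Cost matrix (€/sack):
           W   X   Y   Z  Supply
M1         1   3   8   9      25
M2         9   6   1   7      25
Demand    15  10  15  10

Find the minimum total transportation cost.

A cheapest plan:
  M1 to W: 15 sacks
  M1 to X: 10 sacks
  M2 to Y: 15 sacks
  M2 to Z: 10 sacks
Total cost = €130.
(Supply check: M1 ships 25; M2 ships 25.)

130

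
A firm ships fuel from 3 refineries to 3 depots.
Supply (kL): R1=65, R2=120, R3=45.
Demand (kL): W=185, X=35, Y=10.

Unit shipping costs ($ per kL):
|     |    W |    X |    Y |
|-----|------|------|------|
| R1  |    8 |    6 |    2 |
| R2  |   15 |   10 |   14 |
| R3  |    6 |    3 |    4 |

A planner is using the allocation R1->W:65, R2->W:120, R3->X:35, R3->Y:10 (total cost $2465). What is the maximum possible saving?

110

Current plan cost = 65·8 + 120·15 + 35·3 + 10·4 = $2465.
Optimal plan:
  R1–W: 55 × $8 = $440
  R1–Y: 10 × $2 = $20
  R2–W: 85 × $15 = $1275
  R2–X: 35 × $10 = $350
  R3–W: 45 × $6 = $270
Optimal cost = $2355.
Saving = 2465 − 2355 = $110.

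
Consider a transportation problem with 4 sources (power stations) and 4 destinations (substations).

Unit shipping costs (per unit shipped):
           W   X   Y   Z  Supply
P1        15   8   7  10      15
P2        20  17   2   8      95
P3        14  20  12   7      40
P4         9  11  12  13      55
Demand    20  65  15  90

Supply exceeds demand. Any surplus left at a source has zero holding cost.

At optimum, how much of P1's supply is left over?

Minimum-cost shipments:
  P1–X: 15 × 8 = 120
  P2–X: 15 × 17 = 255
  P2–Y: 15 × 2 = 30
  P2–Z: 50 × 8 = 400
  P3–Z: 40 × 7 = 280
  P4–W: 20 × 9 = 180
  P4–X: 35 × 11 = 385
Total cost = 1650.
P1 ships 15 of its 15, leaving 0.

0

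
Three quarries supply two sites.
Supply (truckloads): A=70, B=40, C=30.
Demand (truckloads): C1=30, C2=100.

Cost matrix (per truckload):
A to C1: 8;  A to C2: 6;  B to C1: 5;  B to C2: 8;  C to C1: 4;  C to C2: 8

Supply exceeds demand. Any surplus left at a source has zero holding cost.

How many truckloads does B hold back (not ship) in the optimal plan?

An optimal plan:
  A–C2: 70 × 6 = 420
  B–C2: 30 × 8 = 240
  C–C1: 30 × 4 = 120
Total cost = 780.
B ships 30 of its 40, leaving 10.

10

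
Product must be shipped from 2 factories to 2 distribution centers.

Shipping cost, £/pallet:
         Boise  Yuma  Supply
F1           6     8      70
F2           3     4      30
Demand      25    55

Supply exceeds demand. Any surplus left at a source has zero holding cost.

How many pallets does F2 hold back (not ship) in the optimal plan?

Minimum-cost shipments:
  F1–Boise: 25 × £6 = £150
  F1–Yuma: 25 × £8 = £200
  F2–Yuma: 30 × £4 = £120
Total cost = £470.
F2 ships 30 of its 30, leaving 0.

0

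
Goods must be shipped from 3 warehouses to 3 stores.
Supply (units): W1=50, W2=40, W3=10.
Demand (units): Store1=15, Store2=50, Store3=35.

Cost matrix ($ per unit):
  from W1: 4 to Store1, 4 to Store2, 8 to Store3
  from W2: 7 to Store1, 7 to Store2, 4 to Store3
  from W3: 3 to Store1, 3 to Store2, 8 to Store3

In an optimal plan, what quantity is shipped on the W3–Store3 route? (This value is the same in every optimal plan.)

0

Optimal shipments:
  W1 to Store2: 50 × $4 = $200
  W2 to Store1: 5 × $7 = $35
  W2 to Store3: 35 × $4 = $140
  W3 to Store1: 10 × $3 = $30
Total cost = $405.
The route W3→Store3 is not used.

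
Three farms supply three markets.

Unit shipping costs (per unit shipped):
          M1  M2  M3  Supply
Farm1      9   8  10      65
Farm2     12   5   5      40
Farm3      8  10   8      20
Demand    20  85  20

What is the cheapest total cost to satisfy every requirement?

880

One minimum-cost allocation:
  Farm1→M2: 65 × 8 = 520
  Farm2→M2: 20 × 5 = 100
  Farm2→M3: 20 × 5 = 100
  Farm3→M1: 20 × 8 = 160
Total = 520 + 100 + 100 + 160 = 880.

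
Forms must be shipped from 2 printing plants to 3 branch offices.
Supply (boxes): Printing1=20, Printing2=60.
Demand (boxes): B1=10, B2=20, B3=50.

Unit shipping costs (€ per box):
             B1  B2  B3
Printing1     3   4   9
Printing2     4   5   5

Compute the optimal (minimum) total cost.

One minimum-cost allocation:
  Printing1->B1: 10 boxes
  Printing1->B2: 10 boxes
  Printing2->B2: 10 boxes
  Printing2->B3: 50 boxes
Total cost = €370.

370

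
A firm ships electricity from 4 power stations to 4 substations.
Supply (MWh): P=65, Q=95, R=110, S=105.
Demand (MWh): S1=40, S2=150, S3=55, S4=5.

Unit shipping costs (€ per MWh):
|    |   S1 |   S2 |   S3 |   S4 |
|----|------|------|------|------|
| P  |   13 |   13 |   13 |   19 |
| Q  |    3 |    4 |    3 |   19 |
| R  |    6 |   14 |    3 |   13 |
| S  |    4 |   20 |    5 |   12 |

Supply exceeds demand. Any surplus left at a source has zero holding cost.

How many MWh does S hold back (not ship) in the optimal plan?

60

An optimal plan:
  P->S2: 55 MWh
  Q->S2: 95 MWh
  R->S3: 55 MWh
  S->S1: 40 MWh
  S->S4: 5 MWh
Total cost = €1480.
S ships 45 of its 105, leaving 60.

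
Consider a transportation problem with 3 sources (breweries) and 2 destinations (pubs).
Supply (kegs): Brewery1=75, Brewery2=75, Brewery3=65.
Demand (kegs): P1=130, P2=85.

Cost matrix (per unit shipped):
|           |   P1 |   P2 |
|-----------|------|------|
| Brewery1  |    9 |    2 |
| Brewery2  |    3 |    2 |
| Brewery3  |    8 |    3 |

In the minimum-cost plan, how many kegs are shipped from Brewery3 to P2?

10

Solving gives:
  Brewery1->P2: 75 × 2 = 150
  Brewery2->P1: 75 × 3 = 225
  Brewery3->P1: 55 × 8 = 440
  Brewery3->P2: 10 × 3 = 30
Total cost = 845.
So Brewery3→P2 carries 10 kegs.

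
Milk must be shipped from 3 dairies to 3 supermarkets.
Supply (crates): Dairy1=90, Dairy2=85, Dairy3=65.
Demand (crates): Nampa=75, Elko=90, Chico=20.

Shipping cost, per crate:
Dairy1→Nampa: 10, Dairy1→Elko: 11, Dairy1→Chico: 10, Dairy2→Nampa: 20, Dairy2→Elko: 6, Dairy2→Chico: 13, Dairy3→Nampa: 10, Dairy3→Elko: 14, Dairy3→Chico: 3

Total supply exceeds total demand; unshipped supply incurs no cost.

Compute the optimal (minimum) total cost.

A cheapest plan:
  Dairy1–Nampa: 30 × 10 = 300
  Dairy1–Elko: 5 × 11 = 55
  Dairy2–Elko: 85 × 6 = 510
  Dairy3–Nampa: 45 × 10 = 450
  Dairy3–Chico: 20 × 3 = 60
Total = 300 + 55 + 510 + 450 + 60 = 1375.

1375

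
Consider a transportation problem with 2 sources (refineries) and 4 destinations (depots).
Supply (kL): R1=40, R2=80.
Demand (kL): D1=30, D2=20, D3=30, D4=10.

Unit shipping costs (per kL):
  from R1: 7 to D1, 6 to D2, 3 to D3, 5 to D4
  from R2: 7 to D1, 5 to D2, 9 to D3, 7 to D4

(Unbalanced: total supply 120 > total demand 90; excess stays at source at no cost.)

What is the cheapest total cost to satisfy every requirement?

450

Optimal allocation:
  R1→D3: 30 × 3 = 90
  R1→D4: 10 × 5 = 50
  R2→D1: 30 × 7 = 210
  R2→D2: 20 × 5 = 100
Total = 90 + 50 + 210 + 100 = 450.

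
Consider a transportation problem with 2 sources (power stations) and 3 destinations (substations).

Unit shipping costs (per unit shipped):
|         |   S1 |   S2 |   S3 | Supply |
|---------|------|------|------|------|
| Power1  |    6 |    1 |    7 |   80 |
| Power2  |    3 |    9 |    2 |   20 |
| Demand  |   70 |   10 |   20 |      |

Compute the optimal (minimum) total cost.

An optimal shipping plan:
  Power1->S1: 70 MWh
  Power1->S2: 10 MWh
  Power2->S3: 20 MWh
Total cost = 470.
(Supply check: Power1 ships 80; Power2 ships 20.)

470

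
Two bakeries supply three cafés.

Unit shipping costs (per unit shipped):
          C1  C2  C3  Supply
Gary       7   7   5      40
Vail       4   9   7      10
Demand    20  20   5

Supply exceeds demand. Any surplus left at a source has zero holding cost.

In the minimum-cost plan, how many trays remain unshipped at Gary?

5

Minimum-cost shipments:
  Gary to C1: 10 × 7 = 70
  Gary to C2: 20 × 7 = 140
  Gary to C3: 5 × 5 = 25
  Vail to C1: 10 × 4 = 40
Total cost = 275.
Gary ships 35 of its 40, leaving 5.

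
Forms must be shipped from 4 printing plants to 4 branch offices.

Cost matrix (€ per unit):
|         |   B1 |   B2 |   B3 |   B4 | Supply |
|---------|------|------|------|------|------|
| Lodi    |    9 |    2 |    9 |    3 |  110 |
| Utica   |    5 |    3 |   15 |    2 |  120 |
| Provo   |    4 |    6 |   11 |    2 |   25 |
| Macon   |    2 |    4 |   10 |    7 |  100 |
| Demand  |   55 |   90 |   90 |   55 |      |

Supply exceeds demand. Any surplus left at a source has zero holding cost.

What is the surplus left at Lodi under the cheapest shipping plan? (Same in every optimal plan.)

Minimum-cost shipments:
  Lodi→B2: 65 × €2 = €130
  Lodi→B3: 45 × €9 = €405
  Utica→B2: 25 × €3 = €75
  Utica→B4: 55 × €2 = €110
  Macon→B1: 55 × €2 = €110
  Macon→B3: 45 × €10 = €450
Total cost = €1280.
Lodi ships 110 of its 110, leaving 0.

0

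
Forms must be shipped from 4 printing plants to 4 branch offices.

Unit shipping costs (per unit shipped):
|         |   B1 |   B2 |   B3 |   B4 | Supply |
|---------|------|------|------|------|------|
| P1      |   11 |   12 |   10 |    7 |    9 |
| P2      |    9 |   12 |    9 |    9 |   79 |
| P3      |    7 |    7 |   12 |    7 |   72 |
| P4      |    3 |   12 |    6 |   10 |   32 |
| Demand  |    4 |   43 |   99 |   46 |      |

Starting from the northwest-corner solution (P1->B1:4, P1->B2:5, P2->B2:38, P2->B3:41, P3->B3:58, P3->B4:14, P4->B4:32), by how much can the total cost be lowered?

Current plan cost = 4·11 + 5·12 + 38·12 + 41·9 + 58·12 + 14·7 + 32·10 = 2043.
Optimal plan:
  P1 to B4: 9 × 7 = 63
  P2 to B3: 71 × 9 = 639
  P2 to B4: 8 × 9 = 72
  P3 to B2: 43 × 7 = 301
  P3 to B4: 29 × 7 = 203
  P4 to B1: 4 × 3 = 12
  P4 to B3: 28 × 6 = 168
Optimal cost = 1458.
Saving = 2043 − 1458 = 585.

585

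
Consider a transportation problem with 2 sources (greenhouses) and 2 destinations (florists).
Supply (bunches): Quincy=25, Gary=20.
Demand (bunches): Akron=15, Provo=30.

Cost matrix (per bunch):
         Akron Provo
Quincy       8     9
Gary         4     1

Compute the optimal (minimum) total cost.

230

Optimal allocation:
  Quincy->Akron: 15 × 8 = 120
  Quincy->Provo: 10 × 9 = 90
  Gary->Provo: 20 × 1 = 20
Total = 120 + 90 + 20 = 230.
(Supply check: Quincy ships 25; Gary ships 20.)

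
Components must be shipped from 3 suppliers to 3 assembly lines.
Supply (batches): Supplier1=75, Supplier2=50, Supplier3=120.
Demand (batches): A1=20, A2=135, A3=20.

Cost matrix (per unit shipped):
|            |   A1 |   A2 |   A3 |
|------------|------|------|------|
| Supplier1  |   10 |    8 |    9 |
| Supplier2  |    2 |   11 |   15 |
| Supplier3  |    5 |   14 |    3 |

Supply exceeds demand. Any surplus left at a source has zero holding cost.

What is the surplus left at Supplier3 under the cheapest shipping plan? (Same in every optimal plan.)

70

An optimal plan:
  Supplier1->A2: 75 × 8 = 600
  Supplier2->A2: 50 × 11 = 550
  Supplier3->A1: 20 × 5 = 100
  Supplier3->A2: 10 × 14 = 140
  Supplier3->A3: 20 × 3 = 60
Total cost = 1450.
Supplier3 ships 50 of its 120, leaving 70.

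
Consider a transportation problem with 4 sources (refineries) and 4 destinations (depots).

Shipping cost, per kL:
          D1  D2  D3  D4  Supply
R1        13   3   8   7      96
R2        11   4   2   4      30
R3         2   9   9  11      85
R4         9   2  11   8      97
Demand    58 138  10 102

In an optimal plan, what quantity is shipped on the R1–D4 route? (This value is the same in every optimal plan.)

Optimal shipments:
  R1→D2: 41 × 3 = 123
  R1→D4: 55 × 7 = 385
  R2→D4: 30 × 4 = 120
  R3→D1: 58 × 2 = 116
  R3→D3: 10 × 9 = 90
  R3→D4: 17 × 11 = 187
  R4→D2: 97 × 2 = 194
Total cost = 1215.
So R1→D4 carries 55 kL.

55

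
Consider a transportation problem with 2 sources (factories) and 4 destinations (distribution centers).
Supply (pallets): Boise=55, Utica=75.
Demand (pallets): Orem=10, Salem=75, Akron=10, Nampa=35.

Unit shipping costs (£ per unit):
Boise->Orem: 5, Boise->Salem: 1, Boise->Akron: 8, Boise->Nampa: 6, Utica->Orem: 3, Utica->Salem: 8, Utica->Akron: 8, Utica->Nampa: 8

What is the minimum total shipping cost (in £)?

An optimal shipping plan:
  Boise->Salem: 55 pallets
  Utica->Orem: 10 pallets
  Utica->Salem: 20 pallets
  Utica->Akron: 10 pallets
  Utica->Nampa: 35 pallets
Total cost = £605.
(Supply check: Boise ships 55; Utica ships 75.)

605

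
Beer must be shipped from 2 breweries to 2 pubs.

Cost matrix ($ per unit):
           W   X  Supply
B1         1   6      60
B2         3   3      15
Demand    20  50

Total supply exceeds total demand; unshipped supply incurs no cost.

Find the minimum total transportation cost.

An optimal shipping plan:
  B1→W: 20 × $1 = $20
  B1→X: 35 × $6 = $210
  B2→X: 15 × $3 = $45
Total = 20 + 210 + 45 = $275.

275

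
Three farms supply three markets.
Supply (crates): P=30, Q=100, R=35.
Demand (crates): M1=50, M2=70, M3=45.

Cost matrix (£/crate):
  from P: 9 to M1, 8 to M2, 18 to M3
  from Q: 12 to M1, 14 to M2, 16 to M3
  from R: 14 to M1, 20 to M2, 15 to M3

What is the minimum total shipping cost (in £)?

One minimum-cost allocation:
  P to M2: 30 crates
  Q to M1: 50 crates
  Q to M2: 40 crates
  Q to M3: 10 crates
  R to M3: 35 crates
Total cost = £2085.

2085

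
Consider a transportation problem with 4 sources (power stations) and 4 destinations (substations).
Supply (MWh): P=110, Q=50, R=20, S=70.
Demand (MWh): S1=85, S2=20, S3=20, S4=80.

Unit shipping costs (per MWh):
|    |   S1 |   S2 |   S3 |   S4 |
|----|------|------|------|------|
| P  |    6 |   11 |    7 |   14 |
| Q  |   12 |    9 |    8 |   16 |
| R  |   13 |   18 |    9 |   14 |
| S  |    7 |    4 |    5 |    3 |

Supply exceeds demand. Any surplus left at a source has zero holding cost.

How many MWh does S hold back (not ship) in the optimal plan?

An optimal plan:
  P->S1: 85 × 6 = 510
  P->S3: 20 × 7 = 140
  P->S4: 5 × 14 = 70
  Q->S2: 20 × 9 = 180
  R->S4: 5 × 14 = 70
  S->S4: 70 × 3 = 210
Total cost = 1180.
S ships 70 of its 70, leaving 0.

0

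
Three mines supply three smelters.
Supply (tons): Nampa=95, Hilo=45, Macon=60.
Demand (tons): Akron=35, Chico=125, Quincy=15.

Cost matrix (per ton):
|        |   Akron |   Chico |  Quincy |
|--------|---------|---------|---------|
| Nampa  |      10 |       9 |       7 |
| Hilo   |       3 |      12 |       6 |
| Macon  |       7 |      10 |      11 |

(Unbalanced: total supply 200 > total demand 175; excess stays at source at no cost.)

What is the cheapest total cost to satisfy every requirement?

Optimal allocation:
  Nampa–Chico: 90 × 9 = 810
  Nampa–Quincy: 5 × 7 = 35
  Hilo–Akron: 35 × 3 = 105
  Hilo–Quincy: 10 × 6 = 60
  Macon–Chico: 35 × 10 = 350
Total = 810 + 35 + 105 + 60 + 350 = 1360.
(Supply check: Nampa ships 95; Hilo ships 45; Macon ships 35.)

1360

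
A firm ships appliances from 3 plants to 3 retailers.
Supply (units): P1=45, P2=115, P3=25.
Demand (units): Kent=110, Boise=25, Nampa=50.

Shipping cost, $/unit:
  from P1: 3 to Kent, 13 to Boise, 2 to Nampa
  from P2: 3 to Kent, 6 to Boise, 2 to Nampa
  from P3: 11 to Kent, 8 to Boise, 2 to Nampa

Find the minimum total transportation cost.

A cheapest plan:
  P1→Kent: 20 × $3 = $60
  P1→Nampa: 25 × $2 = $50
  P2→Kent: 90 × $3 = $270
  P2→Boise: 25 × $6 = $150
  P3→Nampa: 25 × $2 = $50
Total = 60 + 50 + 270 + 150 + 50 = $580.

580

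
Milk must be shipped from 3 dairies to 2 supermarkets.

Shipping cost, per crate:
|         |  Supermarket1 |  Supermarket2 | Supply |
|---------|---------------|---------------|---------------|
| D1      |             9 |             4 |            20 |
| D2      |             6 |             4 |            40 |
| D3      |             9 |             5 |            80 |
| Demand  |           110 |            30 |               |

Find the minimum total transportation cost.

One minimum-cost allocation:
  D1–Supermarket2: 20 × 4 = 80
  D2–Supermarket1: 40 × 6 = 240
  D3–Supermarket1: 70 × 9 = 630
  D3–Supermarket2: 10 × 5 = 50
Total = 80 + 240 + 630 + 50 = 1000.
(Supply check: D1 ships 20; D2 ships 40; D3 ships 80.)

1000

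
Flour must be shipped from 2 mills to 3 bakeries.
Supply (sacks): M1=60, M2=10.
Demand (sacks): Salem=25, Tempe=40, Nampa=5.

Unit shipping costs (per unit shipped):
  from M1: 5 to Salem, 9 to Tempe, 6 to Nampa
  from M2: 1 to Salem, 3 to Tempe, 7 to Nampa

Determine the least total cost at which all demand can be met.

455

Optimal allocation:
  M1->Salem: 25 × 5 = 125
  M1->Tempe: 30 × 9 = 270
  M1->Nampa: 5 × 6 = 30
  M2->Tempe: 10 × 3 = 30
Total = 125 + 270 + 30 + 30 = 455.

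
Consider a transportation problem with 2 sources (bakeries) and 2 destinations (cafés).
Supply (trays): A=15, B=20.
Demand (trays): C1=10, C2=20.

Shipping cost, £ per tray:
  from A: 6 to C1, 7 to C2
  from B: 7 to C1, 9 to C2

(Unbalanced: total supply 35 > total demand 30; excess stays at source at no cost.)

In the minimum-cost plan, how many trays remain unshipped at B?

5

An optimal plan:
  A to C2: 15 × £7 = £105
  B to C1: 10 × £7 = £70
  B to C2: 5 × £9 = £45
Total cost = £220.
B ships 15 of its 20, leaving 5.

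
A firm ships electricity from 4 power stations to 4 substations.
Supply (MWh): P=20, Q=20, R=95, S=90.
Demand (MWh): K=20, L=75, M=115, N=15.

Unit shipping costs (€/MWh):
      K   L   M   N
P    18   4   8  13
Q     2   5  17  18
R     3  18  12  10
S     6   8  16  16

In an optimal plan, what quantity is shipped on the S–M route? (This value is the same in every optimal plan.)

Optimal shipments:
  P–M: 20 × €8 = €160
  Q–K: 20 × €2 = €40
  R–M: 80 × €12 = €960
  R–N: 15 × €10 = €150
  S–L: 75 × €8 = €600
  S–M: 15 × €16 = €240
Total cost = €2150.
So S→M carries 15 MWh.

15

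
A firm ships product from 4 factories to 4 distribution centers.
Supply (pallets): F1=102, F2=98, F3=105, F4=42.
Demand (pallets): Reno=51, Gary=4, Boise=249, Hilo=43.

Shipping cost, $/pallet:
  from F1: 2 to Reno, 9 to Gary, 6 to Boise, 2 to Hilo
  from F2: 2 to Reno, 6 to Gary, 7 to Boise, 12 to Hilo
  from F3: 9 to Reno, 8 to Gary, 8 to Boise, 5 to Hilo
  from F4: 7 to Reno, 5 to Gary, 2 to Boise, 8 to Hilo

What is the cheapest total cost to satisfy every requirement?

1791

One minimum-cost allocation:
  F1 to Boise: 59 × $6 = $354
  F1 to Hilo: 43 × $2 = $86
  F2 to Reno: 51 × $2 = $102
  F2 to Gary: 4 × $6 = $24
  F2 to Boise: 43 × $7 = $301
  F3 to Boise: 105 × $8 = $840
  F4 to Boise: 42 × $2 = $84
Total = 354 + 86 + 102 + 24 + 301 + 840 + 84 = $1791.
(Supply check: F1 ships 102; F2 ships 98; F3 ships 105; F4 ships 42.)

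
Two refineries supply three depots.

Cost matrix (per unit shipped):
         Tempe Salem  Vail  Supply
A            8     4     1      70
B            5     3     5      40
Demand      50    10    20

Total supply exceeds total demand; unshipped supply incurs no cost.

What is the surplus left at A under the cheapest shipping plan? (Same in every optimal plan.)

30

Minimum-cost shipments:
  A–Tempe: 10 kL
  A–Salem: 10 kL
  A–Vail: 20 kL
  B–Tempe: 40 kL
Total cost = 340.
A ships 40 of its 70, leaving 30.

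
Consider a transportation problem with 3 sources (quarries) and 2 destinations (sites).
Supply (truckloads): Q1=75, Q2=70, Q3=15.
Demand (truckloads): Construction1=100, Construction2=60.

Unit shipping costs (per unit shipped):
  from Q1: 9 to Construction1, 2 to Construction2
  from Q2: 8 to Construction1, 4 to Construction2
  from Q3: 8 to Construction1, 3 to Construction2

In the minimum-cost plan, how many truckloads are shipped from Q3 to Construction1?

The minimum-cost plan:
  Q1→Construction1: 15 × 9 = 135
  Q1→Construction2: 60 × 2 = 120
  Q2→Construction1: 70 × 8 = 560
  Q3→Construction1: 15 × 8 = 120
Total cost = 935.
So Q3→Construction1 carries 15 truckloads.

15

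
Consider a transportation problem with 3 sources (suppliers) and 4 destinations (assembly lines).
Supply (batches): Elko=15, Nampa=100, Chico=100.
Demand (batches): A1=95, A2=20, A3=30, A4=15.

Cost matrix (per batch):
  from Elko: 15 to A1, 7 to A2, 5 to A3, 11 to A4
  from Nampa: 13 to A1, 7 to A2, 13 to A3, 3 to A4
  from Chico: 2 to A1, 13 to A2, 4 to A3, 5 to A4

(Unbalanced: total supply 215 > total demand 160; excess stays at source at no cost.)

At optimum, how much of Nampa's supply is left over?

55

An optimal plan:
  Elko->A3: 15 × 5 = 75
  Nampa->A2: 20 × 7 = 140
  Nampa->A3: 10 × 13 = 130
  Nampa->A4: 15 × 3 = 45
  Chico->A1: 95 × 2 = 190
  Chico->A3: 5 × 4 = 20
Total cost = 600.
Nampa ships 45 of its 100, leaving 55.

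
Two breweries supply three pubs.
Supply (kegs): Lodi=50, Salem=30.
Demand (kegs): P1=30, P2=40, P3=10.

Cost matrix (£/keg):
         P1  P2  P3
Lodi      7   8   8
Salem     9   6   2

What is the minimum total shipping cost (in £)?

Optimal allocation:
  Lodi→P1: 30 kegs
  Lodi→P2: 20 kegs
  Salem→P2: 20 kegs
  Salem→P3: 10 kegs
Total cost = £510.

510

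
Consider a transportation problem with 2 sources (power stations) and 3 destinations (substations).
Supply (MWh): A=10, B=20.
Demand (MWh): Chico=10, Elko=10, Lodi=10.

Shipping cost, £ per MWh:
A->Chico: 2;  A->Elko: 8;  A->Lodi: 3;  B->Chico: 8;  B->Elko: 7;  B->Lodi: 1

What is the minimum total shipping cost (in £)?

100

One minimum-cost allocation:
  A→Chico: 10 × £2 = £20
  B→Elko: 10 × £7 = £70
  B→Lodi: 10 × £1 = £10
Total = 20 + 70 + 10 = £100.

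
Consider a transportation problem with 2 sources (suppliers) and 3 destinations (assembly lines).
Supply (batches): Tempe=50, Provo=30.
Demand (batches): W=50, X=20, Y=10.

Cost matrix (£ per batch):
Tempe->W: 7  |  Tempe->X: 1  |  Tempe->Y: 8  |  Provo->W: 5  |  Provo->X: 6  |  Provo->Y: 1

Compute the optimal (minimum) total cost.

340

An optimal shipping plan:
  Tempe–W: 30 × £7 = £210
  Tempe–X: 20 × £1 = £20
  Provo–W: 20 × £5 = £100
  Provo–Y: 10 × £1 = £10
Total = 210 + 20 + 100 + 10 = £340.
(Supply check: Tempe ships 50; Provo ships 30.)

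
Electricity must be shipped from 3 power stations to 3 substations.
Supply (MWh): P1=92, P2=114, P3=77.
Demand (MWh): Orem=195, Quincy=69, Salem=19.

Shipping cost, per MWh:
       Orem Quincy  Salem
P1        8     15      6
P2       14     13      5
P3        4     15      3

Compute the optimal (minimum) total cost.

2400

One minimum-cost allocation:
  P1→Orem: 92 × 8 = 736
  P2→Orem: 26 × 14 = 364
  P2→Quincy: 69 × 13 = 897
  P2→Salem: 19 × 5 = 95
  P3→Orem: 77 × 4 = 308
Total = 736 + 364 + 897 + 95 + 308 = 2400.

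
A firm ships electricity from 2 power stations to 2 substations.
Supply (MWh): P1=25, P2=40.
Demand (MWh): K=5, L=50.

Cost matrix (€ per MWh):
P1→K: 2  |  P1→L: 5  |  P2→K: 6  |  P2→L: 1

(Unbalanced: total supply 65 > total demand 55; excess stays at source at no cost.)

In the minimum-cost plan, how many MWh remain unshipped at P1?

Minimum-cost shipments:
  P1 to K: 5 × €2 = €10
  P1 to L: 10 × €5 = €50
  P2 to L: 40 × €1 = €40
Total cost = €100.
P1 ships 15 of its 25, leaving 10.

10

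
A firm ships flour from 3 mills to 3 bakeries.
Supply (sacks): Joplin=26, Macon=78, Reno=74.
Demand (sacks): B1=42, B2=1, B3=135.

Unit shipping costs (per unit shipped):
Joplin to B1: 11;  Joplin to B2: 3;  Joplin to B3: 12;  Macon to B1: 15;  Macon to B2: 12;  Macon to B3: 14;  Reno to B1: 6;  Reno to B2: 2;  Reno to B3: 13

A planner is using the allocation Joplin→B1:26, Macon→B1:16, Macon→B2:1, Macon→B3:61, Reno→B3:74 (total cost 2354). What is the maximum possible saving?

Current plan cost = 26·11 + 16·15 + 1·12 + 61·14 + 74·13 = 2354.
Optimal plan:
  Joplin→B3: 26 × 12 = 312
  Macon→B3: 78 × 14 = 1092
  Reno→B1: 42 × 6 = 252
  Reno→B2: 1 × 2 = 2
  Reno→B3: 31 × 13 = 403
Optimal cost = 2061.
Saving = 2354 − 2061 = 293.

293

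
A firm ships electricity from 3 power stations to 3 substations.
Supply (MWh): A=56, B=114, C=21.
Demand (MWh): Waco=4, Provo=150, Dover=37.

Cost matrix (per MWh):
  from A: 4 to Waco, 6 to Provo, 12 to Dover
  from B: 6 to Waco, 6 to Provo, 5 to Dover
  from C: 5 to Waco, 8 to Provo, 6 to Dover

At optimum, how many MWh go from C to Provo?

0

Optimal shipments:
  A->Provo: 56 × 6 = 336
  B->Provo: 94 × 6 = 564
  B->Dover: 20 × 5 = 100
  C->Waco: 4 × 5 = 20
  C->Dover: 17 × 6 = 102
Total cost = 1122.
The route C→Provo is not used.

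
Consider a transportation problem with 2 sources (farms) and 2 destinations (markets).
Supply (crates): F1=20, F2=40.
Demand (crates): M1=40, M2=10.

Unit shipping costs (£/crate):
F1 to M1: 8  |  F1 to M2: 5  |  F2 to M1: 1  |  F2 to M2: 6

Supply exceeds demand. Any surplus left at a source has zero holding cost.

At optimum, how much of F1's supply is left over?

Minimum-cost shipments:
  F1->M2: 10 × £5 = £50
  F2->M1: 40 × £1 = £40
Total cost = £90.
F1 ships 10 of its 20, leaving 10.

10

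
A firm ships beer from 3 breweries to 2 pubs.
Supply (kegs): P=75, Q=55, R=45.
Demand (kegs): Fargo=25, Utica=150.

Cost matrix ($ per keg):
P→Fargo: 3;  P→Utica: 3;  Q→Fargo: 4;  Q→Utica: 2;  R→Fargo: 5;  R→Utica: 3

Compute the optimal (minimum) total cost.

An optimal shipping plan:
  P–Fargo: 25 × $3 = $75
  P–Utica: 50 × $3 = $150
  Q–Utica: 55 × $2 = $110
  R–Utica: 45 × $3 = $135
Total = 75 + 150 + 110 + 135 = $470.

470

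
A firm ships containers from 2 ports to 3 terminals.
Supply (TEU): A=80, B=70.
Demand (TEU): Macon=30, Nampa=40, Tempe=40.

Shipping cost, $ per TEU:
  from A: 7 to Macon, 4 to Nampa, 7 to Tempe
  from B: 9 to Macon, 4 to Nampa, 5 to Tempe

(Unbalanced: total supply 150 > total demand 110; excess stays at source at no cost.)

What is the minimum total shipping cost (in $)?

A cheapest plan:
  A→Macon: 30 × $7 = $210
  A→Nampa: 40 × $4 = $160
  B→Tempe: 40 × $5 = $200
Total = 210 + 160 + 200 = $570.

570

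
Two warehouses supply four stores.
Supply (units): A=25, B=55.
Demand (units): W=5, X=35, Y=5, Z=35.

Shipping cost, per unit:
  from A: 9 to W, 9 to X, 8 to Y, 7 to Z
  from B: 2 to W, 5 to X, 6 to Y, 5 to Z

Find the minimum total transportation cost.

440

A cheapest plan:
  A–Z: 25 × 7 = 175
  B–W: 5 × 2 = 10
  B–X: 35 × 5 = 175
  B–Y: 5 × 6 = 30
  B–Z: 10 × 5 = 50
Total = 175 + 10 + 175 + 30 + 50 = 440.
(Supply check: A ships 25; B ships 55.)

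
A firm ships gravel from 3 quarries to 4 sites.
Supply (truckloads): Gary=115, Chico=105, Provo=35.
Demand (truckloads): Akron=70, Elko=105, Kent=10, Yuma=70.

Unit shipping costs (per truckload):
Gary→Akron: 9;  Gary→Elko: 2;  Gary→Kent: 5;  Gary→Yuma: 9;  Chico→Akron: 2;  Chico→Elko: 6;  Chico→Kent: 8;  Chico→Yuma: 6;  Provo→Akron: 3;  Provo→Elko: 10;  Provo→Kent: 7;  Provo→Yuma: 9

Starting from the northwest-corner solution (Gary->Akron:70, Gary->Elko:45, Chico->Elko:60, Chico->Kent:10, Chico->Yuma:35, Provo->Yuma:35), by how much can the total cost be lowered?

830

Current plan cost = 70·9 + 45·2 + 60·6 + 10·8 + 35·6 + 35·9 = 1685.
Optimal plan:
  Gary–Elko: 105 truckloads
  Gary–Kent: 10 truckloads
  Chico–Akron: 35 truckloads
  Chico–Yuma: 70 truckloads
  Provo–Akron: 35 truckloads
Optimal cost = 855.
Saving = 1685 − 855 = 830.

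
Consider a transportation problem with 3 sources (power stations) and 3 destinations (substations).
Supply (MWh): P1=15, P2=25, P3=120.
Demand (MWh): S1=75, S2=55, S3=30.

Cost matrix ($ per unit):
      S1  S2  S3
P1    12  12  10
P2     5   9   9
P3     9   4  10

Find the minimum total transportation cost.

A cheapest plan:
  P1 to S3: 15 × $10 = $150
  P2 to S1: 25 × $5 = $125
  P3 to S1: 50 × $9 = $450
  P3 to S2: 55 × $4 = $220
  P3 to S3: 15 × $10 = $150
Total = 150 + 125 + 450 + 220 + 150 = $1095.

1095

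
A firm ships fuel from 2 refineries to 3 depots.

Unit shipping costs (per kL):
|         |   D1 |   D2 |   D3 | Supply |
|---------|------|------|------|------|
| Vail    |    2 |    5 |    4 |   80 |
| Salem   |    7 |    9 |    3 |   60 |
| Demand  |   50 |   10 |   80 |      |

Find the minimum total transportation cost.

410

Optimal allocation:
  Vail→D1: 50 kL
  Vail→D2: 10 kL
  Vail→D3: 20 kL
  Salem→D3: 60 kL
Total cost = 410.
(Supply check: Vail ships 80; Salem ships 60.)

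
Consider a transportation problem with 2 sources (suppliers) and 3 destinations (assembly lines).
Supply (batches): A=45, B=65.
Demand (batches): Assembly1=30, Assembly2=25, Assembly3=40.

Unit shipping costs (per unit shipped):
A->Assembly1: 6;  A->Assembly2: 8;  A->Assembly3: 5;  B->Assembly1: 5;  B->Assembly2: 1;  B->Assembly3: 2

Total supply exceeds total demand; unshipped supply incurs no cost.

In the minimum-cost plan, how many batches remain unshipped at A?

15

An optimal plan:
  A→Assembly1: 30 batches
  B→Assembly2: 25 batches
  B→Assembly3: 40 batches
Total cost = 285.
A ships 30 of its 45, leaving 15.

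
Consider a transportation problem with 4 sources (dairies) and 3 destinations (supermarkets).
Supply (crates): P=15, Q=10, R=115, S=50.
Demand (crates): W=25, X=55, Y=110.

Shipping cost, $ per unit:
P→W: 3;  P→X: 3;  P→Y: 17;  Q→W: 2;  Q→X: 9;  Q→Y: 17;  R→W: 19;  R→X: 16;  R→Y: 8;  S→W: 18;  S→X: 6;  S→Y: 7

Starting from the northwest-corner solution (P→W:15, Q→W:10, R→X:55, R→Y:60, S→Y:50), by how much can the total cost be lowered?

450

Current plan cost = 15·3 + 10·2 + 55·16 + 60·8 + 50·7 = $1775.
Optimal plan:
  P->W: 15 × $3 = $45
  Q->W: 10 × $2 = $20
  R->X: 5 × $16 = $80
  R->Y: 110 × $8 = $880
  S->X: 50 × $6 = $300
Optimal cost = $1325.
Saving = 1775 − 1325 = $450.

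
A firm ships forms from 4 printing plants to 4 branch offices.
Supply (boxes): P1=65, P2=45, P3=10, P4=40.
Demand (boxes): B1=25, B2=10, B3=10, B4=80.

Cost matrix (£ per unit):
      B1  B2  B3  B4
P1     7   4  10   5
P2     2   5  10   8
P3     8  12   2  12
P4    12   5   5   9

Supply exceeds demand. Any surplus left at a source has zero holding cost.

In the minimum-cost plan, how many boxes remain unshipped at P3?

0

Minimum-cost shipments:
  P1 to B4: 65 × £5 = £325
  P2 to B1: 25 × £2 = £50
  P2 to B2: 5 × £5 = £25
  P2 to B4: 15 × £8 = £120
  P3 to B3: 10 × £2 = £20
  P4 to B2: 5 × £5 = £25
Total cost = £565.
P3 ships 10 of its 10, leaving 0.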